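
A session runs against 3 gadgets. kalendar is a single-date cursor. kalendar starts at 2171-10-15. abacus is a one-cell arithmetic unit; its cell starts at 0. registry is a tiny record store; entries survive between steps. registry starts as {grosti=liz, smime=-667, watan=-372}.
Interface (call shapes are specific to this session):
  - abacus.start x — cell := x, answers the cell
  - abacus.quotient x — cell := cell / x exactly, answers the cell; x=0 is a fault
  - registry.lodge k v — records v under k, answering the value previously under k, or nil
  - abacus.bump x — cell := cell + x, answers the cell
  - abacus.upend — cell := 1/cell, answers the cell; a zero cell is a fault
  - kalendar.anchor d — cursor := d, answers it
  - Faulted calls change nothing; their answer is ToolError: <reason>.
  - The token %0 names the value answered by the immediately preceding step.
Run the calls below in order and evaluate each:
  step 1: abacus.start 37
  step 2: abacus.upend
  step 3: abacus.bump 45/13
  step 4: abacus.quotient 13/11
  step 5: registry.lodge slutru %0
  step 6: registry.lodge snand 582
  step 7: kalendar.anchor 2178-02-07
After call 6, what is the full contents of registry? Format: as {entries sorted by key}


% start(x: 37) => 37
% upend() => 1/37
% bump(x: 45/13) => 1678/481
% quotient(x: 13/11) => 18458/6253
% lodge(k: slutru, v: %0) => nil
% lodge(k: snand, v: 582) => nil
% anchor(d: 2178-02-07) => 2178-02-07

Answer: {grosti=liz, slutru=18458/6253, smime=-667, snand=582, watan=-372}


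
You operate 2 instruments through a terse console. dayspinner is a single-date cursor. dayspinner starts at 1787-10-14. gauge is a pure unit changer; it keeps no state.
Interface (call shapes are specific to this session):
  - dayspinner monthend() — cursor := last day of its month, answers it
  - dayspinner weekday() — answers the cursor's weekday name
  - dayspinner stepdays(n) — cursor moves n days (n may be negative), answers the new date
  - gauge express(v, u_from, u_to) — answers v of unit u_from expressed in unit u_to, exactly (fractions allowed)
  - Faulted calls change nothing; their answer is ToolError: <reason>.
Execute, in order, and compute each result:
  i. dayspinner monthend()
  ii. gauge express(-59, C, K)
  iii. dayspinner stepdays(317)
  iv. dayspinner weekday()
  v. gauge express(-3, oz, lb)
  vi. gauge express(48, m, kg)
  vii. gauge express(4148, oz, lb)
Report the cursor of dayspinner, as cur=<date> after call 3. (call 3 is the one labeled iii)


Answer: cur=1788-09-12

Derivation:
// dayspinner monthend() => 1787-10-31
// gauge express(v='-59', u_from='C', u_to='K') => 4283/20
// dayspinner stepdays(n='317') => 1788-09-12
// dayspinner weekday() => Friday
// gauge express(v='-3', u_from='oz', u_to='lb') => -3/16
// gauge express(v='48', u_from='m', u_to='kg') => ToolError: incompatible units
// gauge express(v='4148', u_from='oz', u_to='lb') => 1037/4


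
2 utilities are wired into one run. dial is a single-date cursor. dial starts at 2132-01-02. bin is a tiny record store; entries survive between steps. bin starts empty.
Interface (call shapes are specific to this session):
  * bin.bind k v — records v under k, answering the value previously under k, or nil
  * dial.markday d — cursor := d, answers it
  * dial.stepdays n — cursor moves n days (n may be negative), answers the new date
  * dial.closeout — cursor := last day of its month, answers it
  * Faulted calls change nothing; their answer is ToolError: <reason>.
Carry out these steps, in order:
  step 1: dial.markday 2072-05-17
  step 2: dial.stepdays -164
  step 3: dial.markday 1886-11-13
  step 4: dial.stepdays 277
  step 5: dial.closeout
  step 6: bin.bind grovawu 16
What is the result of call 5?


;; dial.markday(d→2072-05-17) => 2072-05-17
;; dial.stepdays(n→-164) => 2071-12-05
;; dial.markday(d→1886-11-13) => 1886-11-13
;; dial.stepdays(n→277) => 1887-08-17
;; dial.closeout() => 1887-08-31
;; bin.bind(k→grovawu, v→16) => nil

Answer: 1887-08-31


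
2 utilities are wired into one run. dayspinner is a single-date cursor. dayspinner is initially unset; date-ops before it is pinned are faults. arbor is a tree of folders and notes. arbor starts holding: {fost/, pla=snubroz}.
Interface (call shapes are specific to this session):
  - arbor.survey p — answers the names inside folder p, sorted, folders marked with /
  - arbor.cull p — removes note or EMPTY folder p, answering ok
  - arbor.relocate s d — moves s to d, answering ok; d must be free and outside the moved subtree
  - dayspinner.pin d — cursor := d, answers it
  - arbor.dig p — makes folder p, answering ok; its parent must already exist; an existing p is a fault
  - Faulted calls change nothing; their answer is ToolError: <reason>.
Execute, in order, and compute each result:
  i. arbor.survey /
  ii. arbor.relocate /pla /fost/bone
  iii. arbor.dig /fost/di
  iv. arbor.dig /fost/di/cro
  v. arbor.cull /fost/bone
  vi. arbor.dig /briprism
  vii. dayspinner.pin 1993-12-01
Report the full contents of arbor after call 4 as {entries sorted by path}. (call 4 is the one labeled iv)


;; survey(p: /) : [fost/, pla]
;; relocate(s: /pla, d: /fost/bone) : ok
;; dig(p: /fost/di) : ok
;; dig(p: /fost/di/cro) : ok
;; cull(p: /fost/bone) : ok
;; dig(p: /briprism) : ok
;; pin(d: 1993-12-01) : 1993-12-01

Answer: {fost/, fost/bone=snubroz, fost/di/, fost/di/cro/}


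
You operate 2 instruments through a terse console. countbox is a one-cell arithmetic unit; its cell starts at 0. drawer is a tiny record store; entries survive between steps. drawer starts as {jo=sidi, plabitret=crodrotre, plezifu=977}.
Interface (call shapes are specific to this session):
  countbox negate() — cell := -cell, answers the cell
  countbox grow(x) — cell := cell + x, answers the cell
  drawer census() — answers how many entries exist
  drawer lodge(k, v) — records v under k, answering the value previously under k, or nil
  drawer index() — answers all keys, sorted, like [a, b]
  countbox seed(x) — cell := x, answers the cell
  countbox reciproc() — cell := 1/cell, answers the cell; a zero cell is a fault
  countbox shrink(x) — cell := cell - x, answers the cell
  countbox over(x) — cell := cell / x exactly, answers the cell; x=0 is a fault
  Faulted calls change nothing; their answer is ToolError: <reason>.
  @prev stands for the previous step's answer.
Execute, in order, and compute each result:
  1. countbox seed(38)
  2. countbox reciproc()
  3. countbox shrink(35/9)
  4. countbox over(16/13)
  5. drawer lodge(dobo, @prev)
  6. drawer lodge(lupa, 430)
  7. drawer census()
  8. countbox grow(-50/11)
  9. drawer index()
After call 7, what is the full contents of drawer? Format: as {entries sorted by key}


I use countbox seed with x=38, yielding 38.
Now I run countbox reciproc, and observe 1/38.
Next I call countbox shrink with x=35/9, and observe -1321/342.
Then countbox over with x=16/13, yielding -17173/5472.
I run drawer lodge with k=dobo, v=@prev, and observe nil.
Using drawer lodge with k=lupa, v=430, and see nil.
I run drawer census(), → 5.
Then countbox grow with x=-50/11: -462503/60192.
I invoke drawer index(), yielding [dobo, jo, lupa, plabitret, plezifu].

Answer: {dobo=-17173/5472, jo=sidi, lupa=430, plabitret=crodrotre, plezifu=977}


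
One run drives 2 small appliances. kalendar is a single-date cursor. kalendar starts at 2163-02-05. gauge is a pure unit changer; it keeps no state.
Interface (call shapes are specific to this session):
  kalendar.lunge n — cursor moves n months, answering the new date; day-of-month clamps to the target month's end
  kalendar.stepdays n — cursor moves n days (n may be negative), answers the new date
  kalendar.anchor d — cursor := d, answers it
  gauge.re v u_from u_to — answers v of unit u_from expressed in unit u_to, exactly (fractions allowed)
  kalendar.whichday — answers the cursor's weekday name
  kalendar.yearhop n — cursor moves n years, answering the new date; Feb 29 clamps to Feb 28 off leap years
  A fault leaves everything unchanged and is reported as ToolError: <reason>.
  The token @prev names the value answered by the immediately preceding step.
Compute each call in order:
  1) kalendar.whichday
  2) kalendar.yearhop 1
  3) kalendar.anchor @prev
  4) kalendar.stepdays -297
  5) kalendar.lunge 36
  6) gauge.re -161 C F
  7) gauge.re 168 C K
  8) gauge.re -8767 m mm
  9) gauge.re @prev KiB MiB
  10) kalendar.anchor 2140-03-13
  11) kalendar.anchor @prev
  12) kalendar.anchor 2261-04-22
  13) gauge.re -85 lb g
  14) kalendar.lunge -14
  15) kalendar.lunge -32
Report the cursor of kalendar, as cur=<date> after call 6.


Answer: cur=2166-04-14

Derivation:
// kalendar.whichday() => Saturday
// kalendar.yearhop(1) => 2164-02-05
// kalendar.anchor(@prev) => 2164-02-05
// kalendar.stepdays(-297) => 2163-04-14
// kalendar.lunge(36) => 2166-04-14
// gauge.re(-161, C, F) => -1289/5
// gauge.re(168, C, K) => 8823/20
// gauge.re(-8767, m, mm) => -8767000
// gauge.re(@prev, KiB, MiB) => -1095875/128
// kalendar.anchor(2140-03-13) => 2140-03-13
// kalendar.anchor(@prev) => 2140-03-13
// kalendar.anchor(2261-04-22) => 2261-04-22
// gauge.re(-85, lb, g) => -771107029/20000
// kalendar.lunge(-14) => 2260-02-22
// kalendar.lunge(-32) => 2257-06-22


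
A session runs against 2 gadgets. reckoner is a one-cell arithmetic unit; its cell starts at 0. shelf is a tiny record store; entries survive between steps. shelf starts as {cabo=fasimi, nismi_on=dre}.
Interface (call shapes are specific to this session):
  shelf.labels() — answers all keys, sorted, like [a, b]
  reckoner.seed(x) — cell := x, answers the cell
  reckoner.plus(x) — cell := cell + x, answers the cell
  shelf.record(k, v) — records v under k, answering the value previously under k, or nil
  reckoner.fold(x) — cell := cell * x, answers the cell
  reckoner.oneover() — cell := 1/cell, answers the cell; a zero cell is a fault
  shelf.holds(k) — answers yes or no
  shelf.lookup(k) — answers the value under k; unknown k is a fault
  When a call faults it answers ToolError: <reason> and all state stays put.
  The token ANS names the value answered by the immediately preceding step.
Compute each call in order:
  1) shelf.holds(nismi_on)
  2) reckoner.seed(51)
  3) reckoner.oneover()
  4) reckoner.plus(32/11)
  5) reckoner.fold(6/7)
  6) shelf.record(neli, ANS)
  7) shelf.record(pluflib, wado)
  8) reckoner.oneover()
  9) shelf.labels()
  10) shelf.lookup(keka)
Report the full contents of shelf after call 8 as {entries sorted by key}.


Answer: {cabo=fasimi, neli=3286/1309, nismi_on=dre, pluflib=wado}

Derivation:
// 1. shelf.holds(k→nismi_on) : yes
// 2. reckoner.seed(x→51) : 51
// 3. reckoner.oneover() : 1/51
// 4. reckoner.plus(x→32/11) : 1643/561
// 5. reckoner.fold(x→6/7) : 3286/1309
// 6. shelf.record(k→neli, v→ANS) : nil
// 7. shelf.record(k→pluflib, v→wado) : nil
// 8. reckoner.oneover() : 1309/3286
// 9. shelf.labels() : [cabo, neli, nismi_on, pluflib]
// 10. shelf.lookup(k→keka) : ToolError: no such key keka


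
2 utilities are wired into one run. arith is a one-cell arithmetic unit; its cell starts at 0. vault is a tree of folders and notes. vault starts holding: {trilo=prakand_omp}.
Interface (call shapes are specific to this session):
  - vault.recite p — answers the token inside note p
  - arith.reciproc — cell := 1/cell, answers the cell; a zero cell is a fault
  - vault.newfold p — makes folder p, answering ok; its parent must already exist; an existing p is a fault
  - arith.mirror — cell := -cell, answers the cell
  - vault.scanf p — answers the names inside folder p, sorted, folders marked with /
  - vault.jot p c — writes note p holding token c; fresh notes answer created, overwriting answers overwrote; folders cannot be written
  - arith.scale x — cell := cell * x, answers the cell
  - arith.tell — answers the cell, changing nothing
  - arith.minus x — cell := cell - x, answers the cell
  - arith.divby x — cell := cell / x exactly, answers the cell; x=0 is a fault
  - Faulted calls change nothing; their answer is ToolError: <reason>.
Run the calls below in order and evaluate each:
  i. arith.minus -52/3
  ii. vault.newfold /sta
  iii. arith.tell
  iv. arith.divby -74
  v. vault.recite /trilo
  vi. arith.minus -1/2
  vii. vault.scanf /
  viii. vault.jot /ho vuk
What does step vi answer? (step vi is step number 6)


Answer: 59/222

Derivation:
CALL minus[x→-52/3]
RET  52/3
CALL newfold[p→/sta]
RET  ok
CALL tell[]
RET  52/3
CALL divby[x→-74]
RET  -26/111
CALL recite[p→/trilo]
RET  prakand_omp
CALL minus[x→-1/2]
RET  59/222
CALL scanf[p→/]
RET  [sta/, trilo]
CALL jot[p→/ho; c→vuk]
RET  created


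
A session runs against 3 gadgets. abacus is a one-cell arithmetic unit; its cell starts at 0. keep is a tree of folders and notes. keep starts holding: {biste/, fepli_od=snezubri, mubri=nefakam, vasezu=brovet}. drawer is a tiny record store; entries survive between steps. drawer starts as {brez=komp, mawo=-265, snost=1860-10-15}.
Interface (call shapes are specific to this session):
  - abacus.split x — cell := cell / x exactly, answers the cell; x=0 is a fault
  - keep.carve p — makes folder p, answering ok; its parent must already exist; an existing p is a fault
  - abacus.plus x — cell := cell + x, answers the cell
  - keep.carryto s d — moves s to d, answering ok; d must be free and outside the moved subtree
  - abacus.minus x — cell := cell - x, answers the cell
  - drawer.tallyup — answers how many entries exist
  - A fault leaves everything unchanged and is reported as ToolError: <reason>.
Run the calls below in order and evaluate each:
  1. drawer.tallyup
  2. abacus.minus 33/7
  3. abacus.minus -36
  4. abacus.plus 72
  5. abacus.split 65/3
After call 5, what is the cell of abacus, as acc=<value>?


% drawer.tallyup() ~> 3
% abacus.minus(33/7) ~> -33/7
% abacus.minus(-36) ~> 219/7
% abacus.plus(72) ~> 723/7
% abacus.split(65/3) ~> 2169/455

Answer: acc=2169/455


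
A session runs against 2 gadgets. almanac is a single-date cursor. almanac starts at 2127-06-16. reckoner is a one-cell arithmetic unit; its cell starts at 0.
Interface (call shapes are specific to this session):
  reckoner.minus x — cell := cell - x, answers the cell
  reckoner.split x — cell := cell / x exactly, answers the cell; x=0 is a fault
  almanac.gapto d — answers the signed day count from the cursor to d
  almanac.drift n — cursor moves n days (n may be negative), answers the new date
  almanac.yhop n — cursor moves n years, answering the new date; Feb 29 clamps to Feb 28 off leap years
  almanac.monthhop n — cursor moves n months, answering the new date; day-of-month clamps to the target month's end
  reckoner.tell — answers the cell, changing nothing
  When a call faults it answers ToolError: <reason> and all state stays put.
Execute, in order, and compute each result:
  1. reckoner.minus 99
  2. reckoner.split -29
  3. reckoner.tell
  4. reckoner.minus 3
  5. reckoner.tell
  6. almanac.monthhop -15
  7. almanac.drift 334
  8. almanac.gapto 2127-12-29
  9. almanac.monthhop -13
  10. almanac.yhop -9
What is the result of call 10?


Answer: 2117-01-13

Derivation:
% reckoner.minus 99
:: -99
% reckoner.split -29
:: 99/29
% reckoner.tell
:: 99/29
% reckoner.minus 3
:: 12/29
% reckoner.tell
:: 12/29
% almanac.monthhop -15
:: 2126-03-16
% almanac.drift 334
:: 2127-02-13
% almanac.gapto 2127-12-29
:: 319
% almanac.monthhop -13
:: 2126-01-13
% almanac.yhop -9
:: 2117-01-13


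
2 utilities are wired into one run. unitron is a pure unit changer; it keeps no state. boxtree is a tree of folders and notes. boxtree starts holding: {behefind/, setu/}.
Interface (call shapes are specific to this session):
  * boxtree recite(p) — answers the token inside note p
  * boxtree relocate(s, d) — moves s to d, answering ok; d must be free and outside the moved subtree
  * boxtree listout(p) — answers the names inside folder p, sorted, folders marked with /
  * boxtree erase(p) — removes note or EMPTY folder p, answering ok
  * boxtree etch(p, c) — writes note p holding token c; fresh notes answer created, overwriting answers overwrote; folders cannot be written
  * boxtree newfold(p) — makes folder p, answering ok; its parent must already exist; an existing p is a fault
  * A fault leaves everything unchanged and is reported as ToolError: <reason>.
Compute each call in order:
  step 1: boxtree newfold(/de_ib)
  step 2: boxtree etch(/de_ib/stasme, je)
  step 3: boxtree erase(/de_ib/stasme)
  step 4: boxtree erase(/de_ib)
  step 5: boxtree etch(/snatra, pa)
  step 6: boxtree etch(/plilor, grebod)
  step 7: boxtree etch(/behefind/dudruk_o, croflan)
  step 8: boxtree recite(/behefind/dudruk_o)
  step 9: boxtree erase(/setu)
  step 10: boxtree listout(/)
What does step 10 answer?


Answer: [behefind/, plilor, snatra]

Derivation:
>>> boxtree newfold p=/de_ib
= ok
>>> boxtree etch p=/de_ib/stasme c=je
= created
>>> boxtree erase p=/de_ib/stasme
= ok
>>> boxtree erase p=/de_ib
= ok
>>> boxtree etch p=/snatra c=pa
= created
>>> boxtree etch p=/plilor c=grebod
= created
>>> boxtree etch p=/behefind/dudruk_o c=croflan
= created
>>> boxtree recite p=/behefind/dudruk_o
= croflan
>>> boxtree erase p=/setu
= ok
>>> boxtree listout p=/
= [behefind/, plilor, snatra]


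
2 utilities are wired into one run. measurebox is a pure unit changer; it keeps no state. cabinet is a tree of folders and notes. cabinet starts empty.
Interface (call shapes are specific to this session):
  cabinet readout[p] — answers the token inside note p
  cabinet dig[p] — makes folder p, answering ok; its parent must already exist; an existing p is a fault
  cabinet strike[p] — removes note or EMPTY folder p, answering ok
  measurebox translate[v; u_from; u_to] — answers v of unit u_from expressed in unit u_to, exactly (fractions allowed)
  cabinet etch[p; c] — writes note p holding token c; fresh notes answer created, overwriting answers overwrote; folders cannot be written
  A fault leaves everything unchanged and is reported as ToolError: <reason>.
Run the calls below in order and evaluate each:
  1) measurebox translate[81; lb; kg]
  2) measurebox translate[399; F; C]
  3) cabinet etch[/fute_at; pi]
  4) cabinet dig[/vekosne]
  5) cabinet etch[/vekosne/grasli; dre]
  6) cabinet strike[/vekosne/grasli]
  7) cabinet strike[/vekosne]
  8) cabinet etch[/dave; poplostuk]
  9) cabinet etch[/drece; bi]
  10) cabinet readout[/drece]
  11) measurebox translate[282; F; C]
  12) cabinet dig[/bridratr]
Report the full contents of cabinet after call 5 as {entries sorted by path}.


>>> measurebox translate v→81 u_from→lb u_to→kg
  3674098197/100000000
>>> measurebox translate v→399 u_from→F u_to→C
  1835/9
>>> cabinet etch p→/fute_at c→pi
  created
>>> cabinet dig p→/vekosne
  ok
>>> cabinet etch p→/vekosne/grasli c→dre
  created
>>> cabinet strike p→/vekosne/grasli
  ok
>>> cabinet strike p→/vekosne
  ok
>>> cabinet etch p→/dave c→poplostuk
  created
>>> cabinet etch p→/drece c→bi
  created
>>> cabinet readout p→/drece
  bi
>>> measurebox translate v→282 u_from→F u_to→C
  1250/9
>>> cabinet dig p→/bridratr
  ok

Answer: {fute_at=pi, vekosne/, vekosne/grasli=dre}


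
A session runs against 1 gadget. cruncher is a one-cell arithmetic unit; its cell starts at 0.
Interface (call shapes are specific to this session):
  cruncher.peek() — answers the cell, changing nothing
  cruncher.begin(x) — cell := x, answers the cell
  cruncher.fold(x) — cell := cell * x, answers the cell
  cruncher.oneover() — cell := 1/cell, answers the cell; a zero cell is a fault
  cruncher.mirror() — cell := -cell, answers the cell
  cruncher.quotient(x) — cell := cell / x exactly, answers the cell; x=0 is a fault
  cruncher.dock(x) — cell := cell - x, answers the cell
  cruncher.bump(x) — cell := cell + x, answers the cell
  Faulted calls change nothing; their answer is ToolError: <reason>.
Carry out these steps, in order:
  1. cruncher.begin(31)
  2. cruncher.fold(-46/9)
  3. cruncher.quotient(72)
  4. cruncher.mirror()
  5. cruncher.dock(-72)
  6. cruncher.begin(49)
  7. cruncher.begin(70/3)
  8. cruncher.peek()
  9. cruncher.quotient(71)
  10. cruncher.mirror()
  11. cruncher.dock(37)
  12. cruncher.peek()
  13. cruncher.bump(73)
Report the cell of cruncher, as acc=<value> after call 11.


Answer: acc=-7951/213

Derivation:
Act: begin[31]
Obs: 31
Act: fold[-46/9]
Obs: -1426/9
Act: quotient[72]
Obs: -713/324
Act: mirror[]
Obs: 713/324
Act: dock[-72]
Obs: 24041/324
Act: begin[49]
Obs: 49
Act: begin[70/3]
Obs: 70/3
Act: peek[]
Obs: 70/3
Act: quotient[71]
Obs: 70/213
Act: mirror[]
Obs: -70/213
Act: dock[37]
Obs: -7951/213
Act: peek[]
Obs: -7951/213
Act: bump[73]
Obs: 7598/213


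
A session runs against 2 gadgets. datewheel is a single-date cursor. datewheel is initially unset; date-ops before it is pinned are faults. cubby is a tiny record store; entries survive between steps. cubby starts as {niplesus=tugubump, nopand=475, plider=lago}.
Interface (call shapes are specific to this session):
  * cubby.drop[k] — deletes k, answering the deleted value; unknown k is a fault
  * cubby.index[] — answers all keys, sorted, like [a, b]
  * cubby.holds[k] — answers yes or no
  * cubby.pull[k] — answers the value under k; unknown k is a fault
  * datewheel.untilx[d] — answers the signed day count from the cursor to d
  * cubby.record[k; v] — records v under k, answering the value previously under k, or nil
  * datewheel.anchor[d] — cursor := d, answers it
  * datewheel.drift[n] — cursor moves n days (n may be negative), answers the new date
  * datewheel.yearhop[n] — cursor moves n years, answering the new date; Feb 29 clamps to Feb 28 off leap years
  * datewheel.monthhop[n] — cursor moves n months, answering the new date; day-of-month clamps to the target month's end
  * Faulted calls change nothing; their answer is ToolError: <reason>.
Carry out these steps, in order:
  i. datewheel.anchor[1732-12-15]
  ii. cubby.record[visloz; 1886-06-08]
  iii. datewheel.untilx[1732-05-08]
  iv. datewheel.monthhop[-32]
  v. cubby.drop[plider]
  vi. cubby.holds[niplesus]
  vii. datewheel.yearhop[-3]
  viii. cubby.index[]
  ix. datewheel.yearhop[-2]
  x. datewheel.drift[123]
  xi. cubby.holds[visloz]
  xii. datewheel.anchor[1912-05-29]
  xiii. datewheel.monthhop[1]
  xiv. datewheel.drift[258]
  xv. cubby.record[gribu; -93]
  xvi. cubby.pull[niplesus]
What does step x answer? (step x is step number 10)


Answer: 1725-08-16

Derivation:
;; 1. datewheel.anchor(d: 1732-12-15) ~> 1732-12-15
;; 2. cubby.record(k: visloz, v: 1886-06-08) ~> nil
;; 3. datewheel.untilx(d: 1732-05-08) ~> -221
;; 4. datewheel.monthhop(n: -32) ~> 1730-04-15
;; 5. cubby.drop(k: plider) ~> lago
;; 6. cubby.holds(k: niplesus) ~> yes
;; 7. datewheel.yearhop(n: -3) ~> 1727-04-15
;; 8. cubby.index() ~> [niplesus, nopand, visloz]
;; 9. datewheel.yearhop(n: -2) ~> 1725-04-15
;; 10. datewheel.drift(n: 123) ~> 1725-08-16
;; 11. cubby.holds(k: visloz) ~> yes
;; 12. datewheel.anchor(d: 1912-05-29) ~> 1912-05-29
;; 13. datewheel.monthhop(n: 1) ~> 1912-06-29
;; 14. datewheel.drift(n: 258) ~> 1913-03-14
;; 15. cubby.record(k: gribu, v: -93) ~> nil
;; 16. cubby.pull(k: niplesus) ~> tugubump


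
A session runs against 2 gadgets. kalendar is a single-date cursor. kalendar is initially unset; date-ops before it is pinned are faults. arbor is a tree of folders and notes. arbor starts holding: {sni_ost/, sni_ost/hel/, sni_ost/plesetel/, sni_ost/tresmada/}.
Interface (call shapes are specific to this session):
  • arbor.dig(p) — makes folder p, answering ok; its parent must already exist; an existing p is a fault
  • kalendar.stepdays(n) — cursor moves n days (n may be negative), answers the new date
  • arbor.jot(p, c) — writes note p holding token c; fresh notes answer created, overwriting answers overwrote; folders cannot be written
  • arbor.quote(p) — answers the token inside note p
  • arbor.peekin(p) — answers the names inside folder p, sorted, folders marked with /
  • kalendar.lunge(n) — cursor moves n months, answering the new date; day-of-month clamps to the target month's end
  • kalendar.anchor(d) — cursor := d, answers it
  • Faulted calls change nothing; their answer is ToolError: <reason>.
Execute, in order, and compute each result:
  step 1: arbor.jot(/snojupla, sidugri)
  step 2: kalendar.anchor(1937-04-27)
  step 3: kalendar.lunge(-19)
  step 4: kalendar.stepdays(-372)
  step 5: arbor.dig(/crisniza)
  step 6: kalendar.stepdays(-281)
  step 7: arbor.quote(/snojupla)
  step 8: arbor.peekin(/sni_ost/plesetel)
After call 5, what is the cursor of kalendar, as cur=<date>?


Answer: cur=1934-09-20

Derivation:
% arbor.jot(p=/snojupla, c=sidugri) -> created
% kalendar.anchor(d=1937-04-27) -> 1937-04-27
% kalendar.lunge(n=-19) -> 1935-09-27
% kalendar.stepdays(n=-372) -> 1934-09-20
% arbor.dig(p=/crisniza) -> ok
% kalendar.stepdays(n=-281) -> 1933-12-13
% arbor.quote(p=/snojupla) -> sidugri
% arbor.peekin(p=/sni_ost/plesetel) -> []


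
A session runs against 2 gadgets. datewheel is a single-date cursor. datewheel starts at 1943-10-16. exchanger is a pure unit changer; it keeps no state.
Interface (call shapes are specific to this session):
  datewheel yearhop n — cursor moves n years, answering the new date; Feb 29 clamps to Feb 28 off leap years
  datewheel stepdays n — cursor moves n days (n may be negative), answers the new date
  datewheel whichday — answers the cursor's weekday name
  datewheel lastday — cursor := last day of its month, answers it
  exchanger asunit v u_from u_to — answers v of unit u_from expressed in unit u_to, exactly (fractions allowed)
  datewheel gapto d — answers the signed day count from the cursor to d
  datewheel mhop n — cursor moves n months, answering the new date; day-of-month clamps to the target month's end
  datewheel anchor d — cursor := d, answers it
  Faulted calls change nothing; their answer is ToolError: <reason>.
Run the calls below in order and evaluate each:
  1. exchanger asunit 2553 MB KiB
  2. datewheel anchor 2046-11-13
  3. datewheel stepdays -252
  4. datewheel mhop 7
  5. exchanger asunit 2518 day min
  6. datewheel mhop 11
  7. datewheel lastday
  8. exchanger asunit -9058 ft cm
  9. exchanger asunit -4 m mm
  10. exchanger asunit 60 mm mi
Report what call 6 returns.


Answer: 2047-09-06

Derivation:
$ exchanger asunit v→2553 u_from→MB u_to→KiB
:: 39890625/16
$ datewheel anchor d→2046-11-13
:: 2046-11-13
$ datewheel stepdays n→-252
:: 2046-03-06
$ datewheel mhop n→7
:: 2046-10-06
$ exchanger asunit v→2518 u_from→day u_to→min
:: 3625920
$ datewheel mhop n→11
:: 2047-09-06
$ datewheel lastday
:: 2047-09-30
$ exchanger asunit v→-9058 u_from→ft u_to→cm
:: -6902196/25
$ exchanger asunit v→-4 u_from→m u_to→mm
:: -4000
$ exchanger asunit v→60 u_from→mm u_to→mi
:: 5/134112


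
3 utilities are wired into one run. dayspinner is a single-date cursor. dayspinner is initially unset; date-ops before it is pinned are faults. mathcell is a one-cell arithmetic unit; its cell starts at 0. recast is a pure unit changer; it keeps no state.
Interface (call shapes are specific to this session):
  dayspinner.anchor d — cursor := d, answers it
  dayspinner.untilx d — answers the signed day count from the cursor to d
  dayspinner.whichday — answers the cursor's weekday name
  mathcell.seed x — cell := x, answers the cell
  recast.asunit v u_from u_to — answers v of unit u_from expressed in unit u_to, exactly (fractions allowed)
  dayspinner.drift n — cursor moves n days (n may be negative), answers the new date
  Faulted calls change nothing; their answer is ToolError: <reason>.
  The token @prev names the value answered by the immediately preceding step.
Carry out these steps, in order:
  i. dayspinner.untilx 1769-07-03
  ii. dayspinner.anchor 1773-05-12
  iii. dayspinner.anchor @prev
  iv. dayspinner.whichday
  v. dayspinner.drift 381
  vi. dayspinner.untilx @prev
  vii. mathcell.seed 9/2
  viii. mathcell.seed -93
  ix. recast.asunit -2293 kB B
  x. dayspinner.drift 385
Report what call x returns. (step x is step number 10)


Step: dayspinner.untilx[d: 1769-07-03]
Result: ToolError: no date set
Step: dayspinner.anchor[d: 1773-05-12]
Result: 1773-05-12
Step: dayspinner.anchor[d: @prev]
Result: 1773-05-12
Step: dayspinner.whichday[]
Result: Wednesday
Step: dayspinner.drift[n: 381]
Result: 1774-05-28
Step: dayspinner.untilx[d: @prev]
Result: 0
Step: mathcell.seed[x: 9/2]
Result: 9/2
Step: mathcell.seed[x: -93]
Result: -93
Step: recast.asunit[v: -2293; u_from: kB; u_to: B]
Result: -2293000
Step: dayspinner.drift[n: 385]
Result: 1775-06-17

Answer: 1775-06-17


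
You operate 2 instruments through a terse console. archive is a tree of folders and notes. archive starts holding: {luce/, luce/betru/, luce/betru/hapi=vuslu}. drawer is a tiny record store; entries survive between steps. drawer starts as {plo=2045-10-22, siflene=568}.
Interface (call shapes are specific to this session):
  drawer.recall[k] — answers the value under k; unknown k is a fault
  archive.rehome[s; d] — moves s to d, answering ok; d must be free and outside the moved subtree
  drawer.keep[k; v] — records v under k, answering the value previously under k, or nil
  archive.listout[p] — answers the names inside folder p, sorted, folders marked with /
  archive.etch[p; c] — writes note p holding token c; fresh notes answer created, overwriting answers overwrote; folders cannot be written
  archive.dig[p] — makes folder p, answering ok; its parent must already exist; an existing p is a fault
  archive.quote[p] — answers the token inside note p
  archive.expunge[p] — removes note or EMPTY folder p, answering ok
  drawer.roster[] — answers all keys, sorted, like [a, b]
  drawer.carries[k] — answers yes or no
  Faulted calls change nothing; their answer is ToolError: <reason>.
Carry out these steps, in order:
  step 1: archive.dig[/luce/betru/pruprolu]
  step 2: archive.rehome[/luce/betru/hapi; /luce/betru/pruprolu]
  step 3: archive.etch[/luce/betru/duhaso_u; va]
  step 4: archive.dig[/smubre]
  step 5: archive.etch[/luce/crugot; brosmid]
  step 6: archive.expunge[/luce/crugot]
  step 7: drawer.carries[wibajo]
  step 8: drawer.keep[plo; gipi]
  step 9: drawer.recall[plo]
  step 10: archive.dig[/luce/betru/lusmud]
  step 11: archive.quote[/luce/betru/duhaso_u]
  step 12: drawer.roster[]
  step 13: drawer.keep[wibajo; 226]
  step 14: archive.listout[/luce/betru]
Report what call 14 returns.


>>> archive.dig p=/luce/betru/pruprolu
[out] ok
>>> archive.rehome s=/luce/betru/hapi d=/luce/betru/pruprolu
[out] ToolError: exists
>>> archive.etch p=/luce/betru/duhaso_u c=va
[out] created
>>> archive.dig p=/smubre
[out] ok
>>> archive.etch p=/luce/crugot c=brosmid
[out] created
>>> archive.expunge p=/luce/crugot
[out] ok
>>> drawer.carries k=wibajo
[out] no
>>> drawer.keep k=plo v=gipi
[out] 2045-10-22
>>> drawer.recall k=plo
[out] gipi
>>> archive.dig p=/luce/betru/lusmud
[out] ok
>>> archive.quote p=/luce/betru/duhaso_u
[out] va
>>> drawer.roster
[out] [plo, siflene]
>>> drawer.keep k=wibajo v=226
[out] nil
>>> archive.listout p=/luce/betru
[out] [duhaso_u, hapi, lusmud/, pruprolu/]

Answer: [duhaso_u, hapi, lusmud/, pruprolu/]


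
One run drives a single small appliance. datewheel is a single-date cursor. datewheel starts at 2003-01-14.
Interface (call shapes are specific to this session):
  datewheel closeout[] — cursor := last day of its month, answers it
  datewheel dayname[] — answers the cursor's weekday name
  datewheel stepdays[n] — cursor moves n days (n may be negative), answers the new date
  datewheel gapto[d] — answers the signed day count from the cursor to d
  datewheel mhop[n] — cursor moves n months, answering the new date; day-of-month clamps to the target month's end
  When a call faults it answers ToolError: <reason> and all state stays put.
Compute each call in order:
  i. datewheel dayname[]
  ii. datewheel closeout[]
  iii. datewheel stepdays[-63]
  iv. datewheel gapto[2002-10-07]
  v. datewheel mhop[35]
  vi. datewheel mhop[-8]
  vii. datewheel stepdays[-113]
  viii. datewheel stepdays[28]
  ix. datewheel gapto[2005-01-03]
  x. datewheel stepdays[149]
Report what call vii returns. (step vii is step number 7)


-- datewheel dayname() ~> Tuesday
-- datewheel closeout() ~> 2003-01-31
-- datewheel stepdays(n→-63) ~> 2002-11-29
-- datewheel gapto(d→2002-10-07) ~> -53
-- datewheel mhop(n→35) ~> 2005-10-29
-- datewheel mhop(n→-8) ~> 2005-02-28
-- datewheel stepdays(n→-113) ~> 2004-11-07
-- datewheel stepdays(n→28) ~> 2004-12-05
-- datewheel gapto(d→2005-01-03) ~> 29
-- datewheel stepdays(n→149) ~> 2005-05-03

Answer: 2004-11-07


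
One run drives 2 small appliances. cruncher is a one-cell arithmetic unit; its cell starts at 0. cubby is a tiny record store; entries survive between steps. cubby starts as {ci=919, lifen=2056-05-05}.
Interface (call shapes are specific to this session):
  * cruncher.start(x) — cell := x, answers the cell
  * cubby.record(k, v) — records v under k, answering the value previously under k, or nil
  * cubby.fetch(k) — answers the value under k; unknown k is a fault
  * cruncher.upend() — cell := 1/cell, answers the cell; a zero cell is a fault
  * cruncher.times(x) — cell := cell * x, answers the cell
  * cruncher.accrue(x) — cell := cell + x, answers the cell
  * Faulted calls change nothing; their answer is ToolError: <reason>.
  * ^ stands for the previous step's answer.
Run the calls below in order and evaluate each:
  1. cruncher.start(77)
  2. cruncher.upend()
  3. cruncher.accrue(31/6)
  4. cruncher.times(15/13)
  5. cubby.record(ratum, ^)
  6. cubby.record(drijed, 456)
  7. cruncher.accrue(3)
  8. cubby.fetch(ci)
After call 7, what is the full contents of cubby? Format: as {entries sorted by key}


Answer: {ci=919, drijed=456, lifen=2056-05-05, ratum=11965/2002}

Derivation:
-- 1. start(77) ~> 77
-- 2. upend() ~> 1/77
-- 3. accrue(31/6) ~> 2393/462
-- 4. times(15/13) ~> 11965/2002
-- 5. record(ratum, ^) ~> nil
-- 6. record(drijed, 456) ~> nil
-- 7. accrue(3) ~> 17971/2002
-- 8. fetch(ci) ~> 919


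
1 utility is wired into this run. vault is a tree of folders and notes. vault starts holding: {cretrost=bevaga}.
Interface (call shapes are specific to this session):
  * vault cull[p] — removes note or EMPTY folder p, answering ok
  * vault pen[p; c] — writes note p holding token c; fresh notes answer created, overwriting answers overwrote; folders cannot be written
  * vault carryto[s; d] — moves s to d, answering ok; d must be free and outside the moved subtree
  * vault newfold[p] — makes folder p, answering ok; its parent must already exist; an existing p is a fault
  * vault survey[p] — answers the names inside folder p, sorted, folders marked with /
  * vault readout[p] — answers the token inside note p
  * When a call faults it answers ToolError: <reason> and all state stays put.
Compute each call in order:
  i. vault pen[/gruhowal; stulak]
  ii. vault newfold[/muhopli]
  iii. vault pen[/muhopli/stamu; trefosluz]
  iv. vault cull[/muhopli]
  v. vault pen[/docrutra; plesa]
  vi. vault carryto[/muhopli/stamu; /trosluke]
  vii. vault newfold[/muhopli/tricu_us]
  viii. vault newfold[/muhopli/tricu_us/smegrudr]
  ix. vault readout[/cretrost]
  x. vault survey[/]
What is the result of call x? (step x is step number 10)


Answer: [cretrost, docrutra, gruhowal, muhopli/, trosluke]

Derivation:
[in] vault pen p→/gruhowal c→stulak
[out] created
[in] vault newfold p→/muhopli
[out] ok
[in] vault pen p→/muhopli/stamu c→trefosluz
[out] created
[in] vault cull p→/muhopli
[out] ToolError: not empty
[in] vault pen p→/docrutra c→plesa
[out] created
[in] vault carryto s→/muhopli/stamu d→/trosluke
[out] ok
[in] vault newfold p→/muhopli/tricu_us
[out] ok
[in] vault newfold p→/muhopli/tricu_us/smegrudr
[out] ok
[in] vault readout p→/cretrost
[out] bevaga
[in] vault survey p→/
[out] [cretrost, docrutra, gruhowal, muhopli/, trosluke]


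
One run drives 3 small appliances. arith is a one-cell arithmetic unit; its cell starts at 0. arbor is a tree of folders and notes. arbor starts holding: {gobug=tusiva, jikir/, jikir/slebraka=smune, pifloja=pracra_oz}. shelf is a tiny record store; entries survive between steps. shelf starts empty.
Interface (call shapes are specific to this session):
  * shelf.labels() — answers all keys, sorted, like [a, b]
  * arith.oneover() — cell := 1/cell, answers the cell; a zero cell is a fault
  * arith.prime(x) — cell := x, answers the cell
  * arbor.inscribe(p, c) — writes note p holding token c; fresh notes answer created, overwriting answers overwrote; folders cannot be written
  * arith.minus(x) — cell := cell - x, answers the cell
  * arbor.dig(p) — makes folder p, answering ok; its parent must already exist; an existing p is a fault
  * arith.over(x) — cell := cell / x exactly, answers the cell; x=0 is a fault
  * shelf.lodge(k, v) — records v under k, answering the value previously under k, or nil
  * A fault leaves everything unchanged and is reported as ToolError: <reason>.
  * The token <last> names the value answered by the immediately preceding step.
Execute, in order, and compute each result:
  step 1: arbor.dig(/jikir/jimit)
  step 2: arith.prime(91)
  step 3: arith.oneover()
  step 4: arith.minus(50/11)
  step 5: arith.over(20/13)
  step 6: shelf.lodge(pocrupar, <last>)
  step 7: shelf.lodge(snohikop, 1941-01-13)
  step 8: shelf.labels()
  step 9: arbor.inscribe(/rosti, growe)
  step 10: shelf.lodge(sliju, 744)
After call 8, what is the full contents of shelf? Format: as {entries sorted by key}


Answer: {pocrupar=-4539/1540, snohikop=1941-01-13}

Derivation:
% arbor.dig p=/jikir/jimit
:: ok
% arith.prime x=91
:: 91
% arith.oneover
:: 1/91
% arith.minus x=50/11
:: -4539/1001
% arith.over x=20/13
:: -4539/1540
% shelf.lodge k=pocrupar v=<last>
:: nil
% shelf.lodge k=snohikop v=1941-01-13
:: nil
% shelf.labels
:: [pocrupar, snohikop]
% arbor.inscribe p=/rosti c=growe
:: created
% shelf.lodge k=sliju v=744
:: nil


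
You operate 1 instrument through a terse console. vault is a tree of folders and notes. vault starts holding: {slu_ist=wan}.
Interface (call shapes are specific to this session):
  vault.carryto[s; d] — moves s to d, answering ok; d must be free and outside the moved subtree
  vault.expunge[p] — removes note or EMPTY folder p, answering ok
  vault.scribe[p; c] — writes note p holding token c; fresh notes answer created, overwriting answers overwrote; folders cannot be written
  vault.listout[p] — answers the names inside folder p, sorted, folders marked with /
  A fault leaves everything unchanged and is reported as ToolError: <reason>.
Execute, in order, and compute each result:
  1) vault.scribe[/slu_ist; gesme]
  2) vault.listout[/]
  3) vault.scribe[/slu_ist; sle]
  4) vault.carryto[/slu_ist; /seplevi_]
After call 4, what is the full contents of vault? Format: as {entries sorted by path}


I run vault.scribe(p: /slu_ist, c: gesme), and get overwrote.
Then vault.listout(p: /), and see [slu_ist].
I invoke vault.scribe(p: /slu_ist, c: sle), and get overwrote.
I call vault.carryto(s: /slu_ist, d: /seplevi_), and observe ok.

Answer: {seplevi_=sle}


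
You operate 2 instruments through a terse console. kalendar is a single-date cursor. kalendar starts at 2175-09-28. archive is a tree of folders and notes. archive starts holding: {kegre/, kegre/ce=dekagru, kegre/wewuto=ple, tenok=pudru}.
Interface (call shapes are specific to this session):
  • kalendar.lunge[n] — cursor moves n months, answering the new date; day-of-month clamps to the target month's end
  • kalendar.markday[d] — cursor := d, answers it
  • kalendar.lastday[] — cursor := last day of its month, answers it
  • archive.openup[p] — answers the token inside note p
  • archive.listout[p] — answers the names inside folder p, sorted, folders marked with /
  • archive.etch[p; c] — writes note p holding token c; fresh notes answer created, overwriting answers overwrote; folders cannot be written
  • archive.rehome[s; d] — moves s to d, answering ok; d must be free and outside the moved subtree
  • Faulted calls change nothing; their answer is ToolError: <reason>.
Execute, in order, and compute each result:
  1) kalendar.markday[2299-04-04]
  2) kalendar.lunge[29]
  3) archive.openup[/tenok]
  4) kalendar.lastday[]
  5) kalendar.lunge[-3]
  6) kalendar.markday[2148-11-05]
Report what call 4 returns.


Answer: 2301-09-30

Derivation:
>> kalendar.markday(2299-04-04)
<< 2299-04-04
>> kalendar.lunge(29)
<< 2301-09-04
>> archive.openup(/tenok)
<< pudru
>> kalendar.lastday()
<< 2301-09-30
>> kalendar.lunge(-3)
<< 2301-06-30
>> kalendar.markday(2148-11-05)
<< 2148-11-05
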